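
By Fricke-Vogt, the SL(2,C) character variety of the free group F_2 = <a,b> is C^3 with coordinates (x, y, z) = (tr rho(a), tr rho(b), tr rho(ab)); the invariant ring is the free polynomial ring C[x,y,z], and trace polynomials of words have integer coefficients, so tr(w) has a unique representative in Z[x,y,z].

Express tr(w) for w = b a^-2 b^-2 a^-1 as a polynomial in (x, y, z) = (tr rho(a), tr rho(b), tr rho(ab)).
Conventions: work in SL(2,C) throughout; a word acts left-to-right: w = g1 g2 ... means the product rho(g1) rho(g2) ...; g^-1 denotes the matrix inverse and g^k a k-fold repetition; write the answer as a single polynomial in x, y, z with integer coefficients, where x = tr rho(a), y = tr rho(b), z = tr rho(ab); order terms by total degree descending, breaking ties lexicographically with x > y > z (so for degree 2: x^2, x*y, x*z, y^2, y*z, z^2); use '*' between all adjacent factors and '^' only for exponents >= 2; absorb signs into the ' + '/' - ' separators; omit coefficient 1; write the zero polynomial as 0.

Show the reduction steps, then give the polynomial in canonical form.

x^2*y^2*z - x^3*y - x*y^3 - x*y*z^2 + x^2*z + 3*x*y - z

tr(b^-1) = tr(b) = y
tr(b^-1 a) = tr(a) tr(b) - tr(a b) = x*y - z
tr(b^-1 a^-1) = tr(b^-1) tr(a) - tr(b^-1 a) = z
tr(a^-2 b^-1) = tr(b^-1 a^-1) tr(a) - tr(b^-1) = x*z - y
tr(a b a b) = tr(a b) tr(a b) - tr(1)   [split at repeated a] = z^2 - 2
tr(b^-1 a b a) = tr(a b a) tr(b) - tr(a b a b) = x*y*z - y^2 - z^2 + 2
tr(a^-1 b^-1 a b) = tr(b^-1 a b) tr(a) - tr(b^-1 a b a) = -x*y*z + x^2 + y^2 + z^2 - 2
tr(a b a^-2 b^-1) = tr(a^-1 b^-1 a b) tr(a) - tr(a^-1 b^-1 a b a) = -x^2*y*z + x^3 + x*y^2 + x*z^2 - 3*x
tr(b a^-2 b^-2 a) = tr(a b a^-2 b^-1) tr(b) - tr(a b a^-2) = -x^2*y^2*z + x^3*y + x*y^3 + x*y*z^2 - 4*x*y + z
tr(b a^-2 b^-2 a^-1) = tr(b a^-2 b^-2) tr(a) - tr(b a^-2 b^-2 a) = x^2*y^2*z - x^3*y - x*y^3 - x*y*z^2 + x^2*z + 3*x*y - z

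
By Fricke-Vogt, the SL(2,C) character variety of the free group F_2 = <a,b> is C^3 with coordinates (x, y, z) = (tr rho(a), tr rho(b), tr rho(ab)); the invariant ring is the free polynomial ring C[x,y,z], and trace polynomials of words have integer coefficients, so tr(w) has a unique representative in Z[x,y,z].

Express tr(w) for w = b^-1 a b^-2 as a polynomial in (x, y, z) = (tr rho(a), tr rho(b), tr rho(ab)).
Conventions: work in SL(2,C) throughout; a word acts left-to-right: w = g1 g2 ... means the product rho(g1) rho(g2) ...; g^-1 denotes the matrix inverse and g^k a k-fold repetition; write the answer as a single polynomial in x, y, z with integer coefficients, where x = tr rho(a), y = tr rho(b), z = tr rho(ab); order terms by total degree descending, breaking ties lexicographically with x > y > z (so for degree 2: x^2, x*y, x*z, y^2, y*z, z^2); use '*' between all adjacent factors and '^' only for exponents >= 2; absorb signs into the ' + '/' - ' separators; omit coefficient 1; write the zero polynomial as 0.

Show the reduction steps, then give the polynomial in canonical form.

x*y^3 - y^2*z - 2*x*y + z

reduce: tr(b^-1 a) = tr(a)*tr(b) - tr(a b) = x*y - z
tr(a b^-2) = tr(b^-1 a)*tr(b) - tr(b^-1 a b) = x*y^2 - y*z - x
so tr(b^-1 a b^-2) = tr(a b^-2)*tr(b) - tr(a b^-1) = x*y^3 - y^2*z - 2*x*y + z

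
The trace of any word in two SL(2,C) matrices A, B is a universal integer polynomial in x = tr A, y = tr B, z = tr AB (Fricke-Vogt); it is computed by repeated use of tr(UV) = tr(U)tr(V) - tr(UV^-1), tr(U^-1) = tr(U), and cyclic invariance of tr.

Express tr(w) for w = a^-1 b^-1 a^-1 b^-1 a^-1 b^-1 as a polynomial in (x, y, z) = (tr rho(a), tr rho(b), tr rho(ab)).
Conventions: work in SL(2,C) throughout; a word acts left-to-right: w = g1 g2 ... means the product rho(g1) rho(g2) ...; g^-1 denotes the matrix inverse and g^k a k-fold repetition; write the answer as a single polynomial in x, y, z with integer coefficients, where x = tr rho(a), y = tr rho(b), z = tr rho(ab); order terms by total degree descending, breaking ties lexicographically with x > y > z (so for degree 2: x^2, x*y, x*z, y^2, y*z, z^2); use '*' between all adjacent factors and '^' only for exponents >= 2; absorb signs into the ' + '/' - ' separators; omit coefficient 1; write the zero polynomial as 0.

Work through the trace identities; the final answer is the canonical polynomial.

z^3 - 3*z

use: trace(a^-1) = trace(a) = x
use: trace(a^-1 b) = trace(b)*trace(a) - trace(b a) = x*y - z
trace(a^-1 b^-1) = trace(a^-1)*trace(b) - trace(a^-1 b) = z
apply: trace(a^-1 b^-1 a^-1) = trace(a^-1 b^-1)*trace(a) - trace(a^-1 b^-1 a) = x*z - y
trace(a^-1 b a^-1) = trace(a^-1 b)*trace(a) - trace(a^-1 b a) = x^2*y - x*z - y
trace(b^2) = trace(b)*trace(b) - trace(1) = y^2 - 2
use: trace(b^2 a) = trace(b)*trace(a b) - trace(a) = y*z - x
apply: trace(b a^-1 b) = trace(b^2)*trace(a) - trace(b^2 a) = x*y^2 - y*z - x
apply: trace(b a b a) = trace(b a)*trace(b a) - trace(1)   [split at repeated b] = z^2 - 2
use: trace(b a^-1 b a) = trace(b a b)*trace(a) - trace(b a b a) = x*y*z - x^2 - z^2 + 2
apply: trace(a^-1 b a^-1 b) = trace(b a^-1 b)*trace(a) - trace(b a^-1 b a) = x^2*y^2 - 2*x*y*z + z^2 - 2
apply: trace(a^-1 b^-1 a^-1 b) = trace(a^-1 b a^-1)*trace(b) - trace(a^-1 b a^-1 b) = x*y*z - y^2 - z^2 + 2
trace(b^-1 a^-1 b^-1 a^-1) = trace(a^-1 b^-1 a^-1)*trace(b) - trace(a^-1 b^-1 a^-1 b) = z^2 - 2
use: trace(b^-1 a^-1 b^-1 a^-1 b^-1) = trace(b^-1 a^-1 b^-1 a^-1)*trace(b) - trace(b^-1 a^-1 b^-1 a^-1 b) = y*z^2 - x*z - y
trace(a^-1 b a b^-1) = trace(b a b^-1)*trace(a) - trace(b a b^-1 a) = -x*y*z + x^2 + y^2 + z^2 - 2
trace(b^-1 a^-1 b a b^-1) = trace(a^-1 b a b^-1)*trace(b) - trace(a^-1 b a) = -x*y^2*z + x^2*y + y^3 + y*z^2 - 3*y
apply: trace(a^2) = trace(a)*trace(a) - trace(1) = x^2 - 2
trace(a b a^2) = trace(a)*trace(a b a) - trace(a b) = x^2*z - x*y - z
trace(a b a^2 b) = trace(a)*trace(b a b a) - trace(b a b) = x*z^2 - y*z - x
trace(b a^2 b^-1 a) = trace(a b a^2)*trace(b) - trace(a b a^2 b) = x^2*y*z - x*y^2 - x*z^2 + x
use: trace(a b^-1 a^-1 b a) = trace(b a^2 b^-1)*trace(a) - trace(b a^2 b^-1 a) = -x^2*y*z + x^3 + x*y^2 + x*z^2 - 3*x
apply: trace(b a b a b a) = trace(b a)*trace(b a b a) - trace(b^-1 a^-1)   [split at repeated b] = z^3 - 3*z
trace(a^-1 b a b a b) = trace(b a b a b)*trace(a) - trace(b a b a b a) = x*y*z^2 - x^2*z - z^3 - x*y + 3*z
trace(a b^-1 a^-1 b a b) = trace(a^-1 b a b a)*trace(b) - trace(a^-1 b a b a b) = -x*y*z^2 + x^2*z + y^2*z + z^3 - 3*z
trace(b^-1 a^-1 b a b^-1 a) = trace(a b^-1 a^-1 b a)*trace(b) - trace(a b^-1 a^-1 b a b) = -x^2*y^2*z + x^3*y + x*y^3 + 2*x*y*z^2 - x^2*z - y^2*z - z^3 - 3*x*y + 3*z
use: trace(a b^-1 a^-1 b^-1 a^-1 b) = trace(b^-1 a^-1 b a b^-1)*trace(a) - trace(b^-1 a^-1 b a b^-1 a) = -x*y*z^2 + x^2*z + y^2*z + z^3 - 3*z
use: trace(b^-1 a^-1 b^-1 a^-1 b^-1 a) = trace(a b^-1 a^-1 b^-1 a^-1)*trace(b) - trace(a b^-1 a^-1 b^-1 a^-1 b) = x*y*z^2 - x^2*z - z^3 - x*y + 3*z
apply: trace(a^-1 b^-1 a^-1 b^-1 a^-1 b^-1) = trace(b^-1 a^-1 b^-1 a^-1 b^-1)*trace(a) - trace(b^-1 a^-1 b^-1 a^-1 b^-1 a) = z^3 - 3*z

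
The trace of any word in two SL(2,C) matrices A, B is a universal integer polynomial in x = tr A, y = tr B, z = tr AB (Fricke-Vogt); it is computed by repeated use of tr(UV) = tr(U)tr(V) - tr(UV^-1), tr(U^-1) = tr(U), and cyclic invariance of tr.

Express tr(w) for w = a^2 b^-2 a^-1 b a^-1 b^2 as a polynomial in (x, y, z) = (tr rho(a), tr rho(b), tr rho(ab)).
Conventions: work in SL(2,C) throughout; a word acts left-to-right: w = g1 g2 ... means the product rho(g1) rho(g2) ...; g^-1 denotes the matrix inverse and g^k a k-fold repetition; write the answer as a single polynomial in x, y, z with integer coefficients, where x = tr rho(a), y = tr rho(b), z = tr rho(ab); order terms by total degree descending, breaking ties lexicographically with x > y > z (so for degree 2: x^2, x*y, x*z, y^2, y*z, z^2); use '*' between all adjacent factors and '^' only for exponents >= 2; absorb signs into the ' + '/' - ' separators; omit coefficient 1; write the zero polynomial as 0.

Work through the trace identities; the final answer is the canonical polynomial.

-x^3*y^4*z + x^4*y^3 + x^2*y^5 + 2*x^2*y^3*z^2 - x^3*y^2*z - x*y^4*z - x*y^2*z^3 - 4*x^2*y^3 + 4*x*y^2*z + y

tr(a b^2) = tr(b) * tr(a b) - tr(a)  (reduce the b square) = y*z - x
tr(b^2 a b) = tr(b) * tr(a b^2) - tr(a b)  (reduce the b square) = y^2*z - x*y - z
tr(a b a b) = tr(b a) * tr(b a) - tr(1)  (split on b) = z^2 - 2
tr(a b a) = tr(a) * tr(b a) - tr(b)  (reduce the a square) = x*z - y
tr(b^2 a b a) = tr(b) * tr(a b a b) - tr(a b a)  (reduce the b square) = y*z^2 - x*z - y
tr(b a^-1 b^2 a) = tr(b^2 a b) * tr(a) - tr(b^2 a b a)  (eliminate a^-1) = x*y^2*z - x^2*y - y*z^2 + y
tr(b^4 a) = tr(b) * tr(a b^3) - tr(a b^2)  (reduce the b square) = y^3*z - x*y^2 - 2*y*z + x
tr(b^2) = tr(b) * tr(b) - tr(1)  (reduce the b square) = y^2 - 2
tr(b^3) = tr(b) * tr(b^2) - tr(b)  (reduce the b square) = y^3 - 3*y
tr(b^4) = tr(b) * tr(b^3) - tr(b^2)  (reduce the b square) = y^4 - 4*y^2 + 2
tr(b^2 a^2 b^2) = tr(a) * tr(b^4 a) - tr(b^4)  (reduce the a square) = x*y^3*z - x^2*y^2 - y^4 - 2*x*y*z + x^2 + 4*y^2 - 2
tr(a^2 b^2 a b) = tr(a) * tr(b^2 a b a) - tr(b^2 a b)  (reduce the a square) = x*y*z^2 - x^2*z - y^2*z + z
tr(a^3 b) = tr(a) * tr(b a^2) - tr(b a)  (reduce the a square) = x^2*z - x*y - z
tr(a^2) = tr(a) * tr(a) - tr(1)  (reduce the a square) = x^2 - 2
tr(a^3) = tr(a) * tr(a^2) - tr(a)  (reduce the a square) = x^3 - 3*x
tr(a^2 b^2 a) = tr(b) * tr(a^3 b) - tr(a^3)  (reduce the b square) = x^2*y*z - x^3 - x*y^2 - y*z + 3*x
tr(b^2 a^2 b^2 a) = tr(b) * tr(a^2 b^2 a b) - tr(a^2 b^2 a)  (reduce the b square) = x*y^2*z^2 - 2*x^2*y*z - y^3*z + x^3 + x*y^2 + 2*y*z - 3*x
tr(b a^-1 b^2 a^2 b) = tr(b^2 a^2 b^2) * tr(a) - tr(b^2 a^2 b^2 a)  (eliminate a^-1) = x^2*y^3*z - x^3*y^2 - x*y^4 - x*y^2*z^2 + y^3*z + 3*x*y^2 - 2*y*z + x
tr(a^2 b a b) = tr(a) * tr(b a b a) - tr(b a b)  (reduce the a square) = x*z^2 - y*z - x
tr(a^2 b a b^2) = tr(b) * tr(a^2 b a b) - tr(a^2 b a)  (reduce the b square) = x*y*z^2 - x^2*z - y^2*z + z
tr(b^2 a^2 b a b) = tr(b) * tr(a^2 b a b^2) - tr(a^2 b a b)  (reduce the b square) = x*y^2*z^2 - x^2*y*z - y^3*z - x*z^2 + 2*y*z + x
tr(a b a b a b) = tr(a b) * tr(a b a b) - tr(a^-1 b^-1)  (split on a) = z^3 - 3*z
tr(b a b a b^2 a) = tr(b) * tr(a b a b a b) - tr(a b a b a)  (reduce the b square) = y*z^3 - x*z^2 - 2*y*z + x
tr(b a b a b^2) = tr(b) * tr(a b a b^2) - tr(a b a b)  (reduce the b square) = y^2*z^2 - x*y*z - y^2 - z^2 + 2
tr(b^2 a^2 b a b a) = tr(a) * tr(b a b a b^2 a) - tr(b a b a b^2)  (reduce the a square) = x*y*z^3 - x^2*z^2 - y^2*z^2 - x*y*z + x^2 + y^2 + z^2 - 2
tr(b a^-1 b^2 a^2 b a) = tr(b^2 a^2 b a b) * tr(a) - tr(b^2 a^2 b a b a)  (eliminate a^-1) = x^2*y^2*z^2 - x^3*y*z - x*y^3*z - x*y*z^3 + y^2*z^2 + 3*x*y*z - y^2 - z^2 + 2
tr(a^-1 b a^-1 b^2 a^2 b) = tr(b a^-1 b^2 a^2 b) * tr(a) - tr(b a^-1 b^2 a^2 b a)  (eliminate a^-1) = x^3*y^3*z - x^4*y^2 - x^2*y^4 - 2*x^2*y^2*z^2 + x^3*y*z + 2*x*y^3*z + x*y*z^3 + 3*x^2*y^2 - y^2*z^2 - 5*x*y*z + x^2 + y^2 + z^2 - 2
tr(a^-1 b a^-1 b^2 a^2 b^-1) = tr(a^-1 b a^-1 b^2 a^2) * tr(b) - tr(a^-1 b a^-1 b^2 a^2 b)  (eliminate b^-1) = -x^3*y^3*z + x^4*y^2 + x^2*y^4 + 2*x^2*y^2*z^2 - x^3*y*z - x*y^3*z - x*y*z^3 - 4*x^2*y^2 + 5*x*y*z - x^2 - z^2 + 2
tr(a^2 b^-2 a^-1 b a^-1 b^2) = tr(a^-1 b a^-1 b^2 a^2 b^-1) * tr(b) - tr(a^-1 b a^-1 b^2 a^2)  (eliminate b^-1) = -x^3*y^4*z + x^4*y^3 + x^2*y^5 + 2*x^2*y^3*z^2 - x^3*y^2*z - x*y^4*z - x*y^2*z^3 - 4*x^2*y^3 + 4*x*y^2*z + y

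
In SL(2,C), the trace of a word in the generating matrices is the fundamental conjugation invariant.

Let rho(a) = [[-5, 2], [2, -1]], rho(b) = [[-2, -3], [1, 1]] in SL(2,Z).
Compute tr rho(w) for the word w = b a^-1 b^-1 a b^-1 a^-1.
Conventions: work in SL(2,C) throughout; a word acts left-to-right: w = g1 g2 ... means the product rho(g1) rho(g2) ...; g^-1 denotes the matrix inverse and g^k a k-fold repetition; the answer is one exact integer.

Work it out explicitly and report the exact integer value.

-23

rho(b) = [[-2, -3], [1, 1]]
... * rho(a^-1) = [[-1, -2], [-2, -5]]  ->  [[8, 19], [-3, -7]]
... * rho(b^-1) = [[1, 3], [-1, -2]]  ->  [[-11, -14], [4, 5]]
... * rho(a) = [[-5, 2], [2, -1]]  ->  [[27, -8], [-10, 3]]
... * rho(b^-1) = [[1, 3], [-1, -2]]  ->  [[35, 97], [-13, -36]]
... * rho(a^-1) = [[-1, -2], [-2, -5]]  ->  [[-229, -555], [85, 206]]
tr = -229 + 206 = -23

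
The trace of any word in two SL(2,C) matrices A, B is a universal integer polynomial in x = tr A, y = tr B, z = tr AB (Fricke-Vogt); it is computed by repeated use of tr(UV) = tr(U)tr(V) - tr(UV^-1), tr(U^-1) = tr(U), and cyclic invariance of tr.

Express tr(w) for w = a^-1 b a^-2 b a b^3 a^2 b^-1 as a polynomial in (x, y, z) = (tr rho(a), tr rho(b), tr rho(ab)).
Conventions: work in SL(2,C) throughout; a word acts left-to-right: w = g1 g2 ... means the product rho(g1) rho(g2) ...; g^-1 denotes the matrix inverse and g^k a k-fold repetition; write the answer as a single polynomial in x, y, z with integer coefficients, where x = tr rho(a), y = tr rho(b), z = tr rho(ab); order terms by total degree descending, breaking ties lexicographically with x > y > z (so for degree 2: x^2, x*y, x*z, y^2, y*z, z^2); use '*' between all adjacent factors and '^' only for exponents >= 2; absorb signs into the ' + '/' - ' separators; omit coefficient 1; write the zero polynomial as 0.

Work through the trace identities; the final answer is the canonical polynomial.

-x^4*y^4*z^2 + 2*x^5*y^3*z + x^3*y^5*z + 2*x^3*y^3*z^3 - x^6*y^2 - x^4*y^4 - 2*x^4*y^2*z^2 - x^2*y^2*z^4 - 7*x^3*y^3*z - x^3*y*z^3 - x*y^5*z - x*y^3*z^3 + 6*x^4*y^2 + x^4*z^2 + 2*x^2*y^4 + 7*x^2*y^2*z^2 + x^2*z^4 + 5*x*y^3*z - 9*x^2*y^2 - 4*x^2*z^2 - y^2*z^2 + 2

tr(a b a b) = tr(b a)*tr(b a) - tr(1)   [split at repeated b] = z^2 - 2
tr(a b a) = tr(a)*tr(b a) - tr(b) = x*z - y
tr(a b^2 a b) = tr(b)*tr(a b a b) - tr(a b a) = y*z^2 - x*z - y
tr(b^2 a) = tr(b)*tr(a b) - tr(a) = y*z - x
tr(b^2) = tr(b)*tr(b) - tr(1) = y^2 - 2
tr(a b^2 a) = tr(a)*tr(b^2 a) - tr(b^2) = x*y*z - x^2 - y^2 + 2
tr(b a b^2 a b) = tr(b)*tr(a b^2 a b) - tr(a b^2 a) = y^2*z^2 - 2*x*y*z + x^2 - 2
tr(b a b^3 a b) = tr(b)*tr(b a b^2 a b) - tr(b a b^2 a) = y^3*z^2 - 2*x*y^2*z + x^2*y - y*z^2 + x*z - y
tr(a b a b a b) = tr(a b)*tr(a b a b) - tr(a^-1 b^-1)   [split at repeated a] = z^3 - 3*z
tr(a b a b a) = tr(a)*tr(b a b a) - tr(b a b) = x*z^2 - y*z - x
tr(a b a b a b^2) = tr(b)*tr(a b a b a b) - tr(a b a b a) = y*z^3 - x*z^2 - 2*y*z + x
tr(b a b^3 a b a) = tr(b)*tr(a b a b a b^2) - tr(a b a b a b) = y^2*z^3 - x*y*z^2 - 2*y^2*z - z^3 + x*y + 3*z
tr(a^-1 b a b^3 a b) = tr(b a b^3 a b)*tr(a) - tr(b a b^3 a b a) = x*y^3*z^2 - 2*x^2*y^2*z - y^2*z^3 + x^3*y + x^2*z + 2*y^2*z + z^3 - 2*x*y - 3*z
tr(b a^-2 b a b^3 a) = tr(a^-1 b a b^3 a b)*tr(a) - tr(a^-1 b a b^3 a b a) = x^2*y^3*z^2 - 2*x^3*y^2*z - x*y^2*z^3 + x^4*y - y^3*z^2 + x^3*z + 4*x*y^2*z + x*z^3 - 3*x^2*y + y*z^2 - 4*x*z + y
tr(a^2 b a) = tr(a)*tr(a b a) - tr(a b) = x^2*z - x*y - z
tr(a^2 b a b^2) = tr(b)*tr(a^2 b a b) - tr(a^2 b a) = x*y*z^2 - x^2*z - y^2*z + z
tr(a b^3 a^2 b) = tr(b)*tr(a^2 b a b^2) - tr(a^2 b a b) = x*y^2*z^2 - x^2*y*z - y^3*z - x*z^2 + 2*y*z + x
tr(a^3 b^2) = tr(a)*tr(a b^2 a) - tr(a b^2) = x^2*y*z - x^3 - x*y^2 - y*z + 3*x
tr(a b^3 a^2) = tr(b)*tr(a^3 b^2) - tr(a^3 b) = x^2*y^2*z - x^3*y - x*y^3 - x^2*z - y^2*z + 4*x*y + z
tr(b a b^3 a^2 b) = tr(b)*tr(a b^3 a^2 b) - tr(a b^3 a^2) = x*y^3*z^2 - 2*x^2*y^2*z - y^4*z + x^3*y + x*y^3 - x*y*z^2 + x^2*z + 3*y^2*z - 3*x*y - z
tr(b a b^3 a^2 b^2) = tr(b)*tr(b a b^3 a^2 b) - tr(b a b^3 a^2) = x*y^4*z^2 - 2*x^2*y^3*z - y^5*z + x^3*y^2 + x*y^4 - 2*x*y^2*z^2 + 2*x^2*y*z + 4*y^3*z - 3*x*y^2 + x*z^2 - 3*y*z - x
tr(a^2 b a b a b) = tr(a)*tr(b a b a b a) - tr(b a b a b) = x*z^3 - y*z^2 - 2*x*z + y
tr(a^2 b a b a) = tr(a)*tr(b a b a^2) - tr(b a b a) = x^2*z^2 - x*y*z - x^2 - z^2 + 2
tr(b a^2 b a b a b) = tr(b)*tr(a^2 b a b a b) - tr(a^2 b a b a) = x*y*z^3 - x^2*z^2 - y^2*z^2 - x*y*z + x^2 + y^2 + z^2 - 2
tr(a b a b^3 a^2 b) = tr(b)*tr(b a^2 b a b a b) - tr(b a^2 b a b a) = x*y^2*z^3 - x^2*y*z^2 - y^3*z^2 - x*y^2*z - x*z^3 + x^2*y + y^3 + 2*y*z^2 + 2*x*z - 3*y
tr(a b a b^3) = tr(b)*tr(b a b a b) - tr(b a b a) = y^2*z^2 - x*y*z - y^2 - z^2 + 2
tr(a b a b^3 a^2) = tr(a)*tr(a b a b^3 a) - tr(a b a b^3) = x^2*y^2*z^2 - x^3*y*z - x*y^3*z - x^2*z^2 - y^2*z^2 + 3*x*y*z + x^2 + y^2 + z^2 - 2
tr(b a b^3 a^2 b^2 a) = tr(b)*tr(a b a b^3 a^2 b) - tr(a b a b^3 a^2) = x*y^3*z^3 - 2*x^2*y^2*z^2 - y^4*z^2 + x^3*y*z - x*y*z^3 + x^2*y^2 + x^2*z^2 + y^4 + 3*y^2*z^2 - x*y*z - x^2 - 4*y^2 - z^2 + 2
tr(b a^-1 b a b^3 a^2 b) = tr(b a b^3 a^2 b^2)*tr(a) - tr(b a b^3 a^2 b^2 a) = x^2*y^4*z^2 - 2*x^3*y^3*z - x*y^5*z - x*y^3*z^3 + x^4*y^2 + x^2*y^4 + y^4*z^2 + x^3*y*z + 4*x*y^3*z + x*y*z^3 - 4*x^2*y^2 - y^4 - 3*y^2*z^2 - 2*x*y*z + 4*y^2 + z^2 - 2
tr(a b a^2 b a) = tr(a)*tr(b a^2 b a) - tr(b a^2 b) = x^2*z^2 - 2*x*y*z + y^2 - 2
tr(a^2 b a b^2 a b) = tr(b)*tr(a b a^2 b a b) - tr(a b a^2 b a) = x*y*z^3 - x^2*z^2 - y^2*z^2 + 2
tr(a^2 b a b^2 a) = tr(a)*tr(a b a b^2 a) - tr(a b a b^2) = x^2*y*z^2 - x^3*z - x*y^2*z - y*z^2 + 2*x*z + y
tr(b a^2 b a b^2 a b) = tr(b)*tr(a^2 b a b^2 a b) - tr(a^2 b a b^2 a) = x*y^2*z^3 - 2*x^2*y*z^2 - y^3*z^2 + x^3*z + x*y^2*z + y*z^2 - 2*x*z + y
tr(b a b^3 a^2 b a b) = tr(b)*tr(b a^2 b a b^2 a b) - tr(b a^2 b a b^2 a) = x*y^3*z^3 - 2*x^2*y^2*z^2 - y^4*z^2 + x^3*y*z + x*y^3*z - x*y*z^3 + x^2*z^2 + 2*y^2*z^2 - 2*x*y*z + y^2 - 2
tr(a b a b a b a b) = tr(b a b a b a)*tr(b a) - tr(a b a b)   [split at repeated b] = z^4 - 4*z^2 + 2
tr(b a b a b a b a b) = tr(b)*tr(a b a b a b a b) - tr(a b a b a b a) = y*z^4 - x*z^3 - 3*y*z^2 + 2*x*z + y
tr(b a b a b a b^3 a) = tr(b)*tr(b a b a b a b a b) - tr(b a b a b a b a) = y^2*z^4 - x*y*z^3 - 3*y^2*z^2 - z^4 + 2*x*y*z + y^2 + 4*z^2 - 2
tr(b a b a b a b^3) = tr(b)*tr(b a b a b a b^2) - tr(b a b a b a b) = y^3*z^3 - x*y^2*z^2 - 2*y^3*z - 2*y*z^3 + x*y^2 + x*z^2 + 5*y*z - x
tr(b a b^3 a^2 b a b a) = tr(a)*tr(b a b a b a b^3 a) - tr(b a b a b a b^3) = x*y^2*z^4 - x^2*y*z^3 - y^3*z^3 - 2*x*y^2*z^2 - x*z^4 + 2*x^2*y*z + 2*y^3*z + 2*y*z^3 + 3*x*z^2 - 5*y*z - x
tr(b a^-1 b a b^3 a^2 b a) = tr(b a b^3 a^2 b a b)*tr(a) - tr(b a b^3 a^2 b a b a) = x^2*y^3*z^3 - 2*x^3*y^2*z^2 - x*y^4*z^2 - x*y^2*z^4 + x^4*y*z + x^2*y^3*z + y^3*z^3 + x^3*z^2 + 4*x*y^2*z^2 + x*z^4 - 4*x^2*y*z - 2*y^3*z - 2*y*z^3 + x*y^2 - 3*x*z^2 + 5*y*z - x
tr(a^-1 b a b^3 a^2 b a^-1 b) = tr(b a^-1 b a b^3 a^2 b)*tr(a) - tr(b a^-1 b a b^3 a^2 b a) = x^3*y^4*z^2 - 2*x^4*y^3*z - x^2*y^5*z - 2*x^2*y^3*z^3 + x^5*y^2 + x^3*y^4 + 2*x^3*y^2*z^2 + 2*x*y^4*z^2 + x*y^2*z^4 + 3*x^2*y^3*z + x^2*y*z^3 - y^3*z^3 - 4*x^3*y^2 - x^3*z^2 - x*y^4 - 7*x*y^2*z^2 - x*z^4 + 2*x^2*y*z + 2*y^3*z + 2*y*z^3 + 3*x*y^2 + 4*x*z^2 - 5*y*z - x
tr(b a b^3 a^2 b a^-1 b) = tr(b^2 a b^3 a^2 b)*tr(a) - tr(b^2 a b^3 a^2 b a) = x^2*y^4*z^2 - 2*x^3*y^3*z - x*y^5*z - x*y^3*z^3 + x^4*y^2 + x^2*y^4 + y^4*z^2 + x^3*y*z + 3*x*y^3*z + x*y*z^3 - 3*x^2*y^2 - 2*y^2*z^2 - x*y*z - x^2 - y^2 + 2
tr(a^-1 b a^-2 b a b^3 a^2 b) = tr(a^-1 b a b^3 a^2 b a^-1 b)*tr(a) - tr(a^-1 b a b^3 a^2 b a^-1 b a) = x^4*y^4*z^2 - 2*x^5*y^3*z - x^3*y^5*z - 2*x^3*y^3*z^3 + x^6*y^2 + x^4*y^4 + 2*x^4*y^2*z^2 + x^2*y^4*z^2 + x^2*y^2*z^4 + 5*x^3*y^3*z + x^3*y*z^3 + x*y^5*z - 5*x^4*y^2 - x^4*z^2 - 2*x^2*y^4 - 7*x^2*y^2*z^2 - x^2*z^4 - y^4*z^2 + x^3*y*z - x*y^3*z + x*y*z^3 + 6*x^2*y^2 + 4*x^2*z^2 + 2*y^2*z^2 - 4*x*y*z + y^2 - 2
tr(a^-1 b a^-2 b a b^3 a^2 b^-1) = tr(a^-1 b a^-2 b a b^3 a^2)*tr(b) - tr(a^-1 b a^-2 b a b^3 a^2 b) = -x^4*y^4*z^2 + 2*x^5*y^3*z + x^3*y^5*z + 2*x^3*y^3*z^3 - x^6*y^2 - x^4*y^4 - 2*x^4*y^2*z^2 - x^2*y^2*z^4 - 7*x^3*y^3*z - x^3*y*z^3 - x*y^5*z - x*y^3*z^3 + 6*x^4*y^2 + x^4*z^2 + 2*x^2*y^4 + 7*x^2*y^2*z^2 + x^2*z^4 + 5*x*y^3*z - 9*x^2*y^2 - 4*x^2*z^2 - y^2*z^2 + 2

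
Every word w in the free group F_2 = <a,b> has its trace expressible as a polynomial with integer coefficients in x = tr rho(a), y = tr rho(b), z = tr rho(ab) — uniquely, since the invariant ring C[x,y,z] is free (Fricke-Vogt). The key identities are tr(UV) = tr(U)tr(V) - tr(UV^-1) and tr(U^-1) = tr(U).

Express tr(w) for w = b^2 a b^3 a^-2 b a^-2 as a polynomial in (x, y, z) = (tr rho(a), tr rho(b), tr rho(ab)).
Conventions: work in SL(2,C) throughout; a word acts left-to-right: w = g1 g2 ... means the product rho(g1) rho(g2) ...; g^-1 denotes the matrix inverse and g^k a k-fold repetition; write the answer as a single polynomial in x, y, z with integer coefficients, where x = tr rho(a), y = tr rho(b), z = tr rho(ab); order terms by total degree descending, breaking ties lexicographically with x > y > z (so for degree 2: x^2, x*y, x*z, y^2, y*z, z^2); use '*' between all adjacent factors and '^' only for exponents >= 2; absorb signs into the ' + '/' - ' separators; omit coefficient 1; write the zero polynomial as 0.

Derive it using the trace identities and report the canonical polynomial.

trace(b a b) = trace(b) * trace(a b) - trace(a)  (reduce the b square) = y*z - x
trace(b a b^2) = trace(b) * trace(b a b) - trace(b a)  (reduce the b square) = y^2*z - x*y - z
so trace(a b^4) = trace(b) * trace(b a b^2) - trace(b a b)  (reduce the b square) = y^3*z - x*y^2 - 2*y*z + x
reduce: trace(b a b^4) = trace(b) * trace(a b^4) - trace(a b^3)  (reduce the b square) = y^4*z - x*y^3 - 3*y^2*z + 2*x*y + z
trace(b^3 a b^3) = trace(b) * trace(b a b^4) - trace(b a b^3)  (reduce the b square) = y^5*z - x*y^4 - 4*y^3*z + 3*x*y^2 + 3*y*z - x
reduce: trace(a b a b) = trace(b a) * trace(b a) - trace(1)  (split on b) = z^2 - 2
so trace(a b a) = trace(a) * trace(b a) - trace(b)  (reduce the a square) = x*z - y
trace(a b^2 a b) = trace(b) * trace(a b a b) - trace(a b a)  (reduce the b square) = y*z^2 - x*z - y
so trace(b^2) = trace(b) * trace(b) - trace(1)  (reduce the b square) = y^2 - 2
trace(a b^2 a) = trace(a) * trace(b^2 a) - trace(b^2)  (reduce the a square) = x*y*z - x^2 - y^2 + 2
trace(a b^2 a b^2) = trace(b) * trace(a b^2 a b) - trace(a b^2 a)  (reduce the b square) = y^2*z^2 - 2*x*y*z + x^2 - 2
trace(b a b^3 a b) = trace(b) * trace(a b^2 a b^2) - trace(a b^2 a b)  (reduce the b square) = y^3*z^2 - 2*x*y^2*z + x^2*y - y*z^2 + x*z - y
trace(b a b^3 a) = trace(b) * trace(b a b a b) - trace(b a b a)  (reduce the b square) = y^2*z^2 - x*y*z - y^2 - z^2 + 2
reduce: trace(b^3 a b^3 a) = trace(b) * trace(b a b^3 a b) - trace(b a b^3 a)  (reduce the b square) = y^4*z^2 - 2*x*y^3*z + x^2*y^2 - 2*y^2*z^2 + 2*x*y*z + z^2 - 2
reduce: trace(b^3 a b^3 a^-1) = trace(b^3 a b^3) * trace(a) - trace(b^3 a b^3 a)  (eliminate a^-1) = x*y^5*z - x^2*y^4 - y^4*z^2 - 2*x*y^3*z + 2*x^2*y^2 + 2*y^2*z^2 + x*y*z - x^2 - z^2 + 2
so trace(b^2 a b^3 a^-2 b) = trace(b^3 a b^3 a^-1) * trace(a) - trace(b^3 a b^3)  (eliminate a^-1) = x^2*y^5*z - x^3*y^4 - x*y^4*z^2 - 2*x^2*y^3*z - y^5*z + 2*x^3*y^2 + x*y^4 + 2*x*y^2*z^2 + x^2*y*z + 4*y^3*z - x^3 - 3*x*y^2 - x*z^2 - 3*y*z + 3*x
trace(a b^4 a b) = trace(b) * trace(b a b a b^2) - trace(b a b a b)  (reduce the b square) = y^3*z^2 - x*y^2*z - y^3 - 2*y*z^2 + x*z + 3*y
trace(b^3) = trace(b) * trace(b^2) - trace(b)  (reduce the b square) = y^3 - 3*y
trace(b^4) = trace(b) * trace(b^3) - trace(b^2)  (reduce the b square) = y^4 - 4*y^2 + 2
trace(a b^4 a) = trace(a) * trace(b^4 a) - trace(b^4)  (reduce the a square) = x*y^3*z - x^2*y^2 - y^4 - 2*x*y*z + x^2 + 4*y^2 - 2
so trace(b a b^2 a b^3) = trace(b) * trace(a b^4 a b) - trace(a b^4 a)  (reduce the b square) = y^4*z^2 - 2*x*y^3*z + x^2*y^2 - 2*y^2*z^2 + 3*x*y*z - x^2 - y^2 + 2
so trace(a b a b a b) = trace(b a) * trace(b a b a) - trace(b^-1 a^-1)  (split on b) = z^3 - 3*z
reduce: trace(a b a b a) = trace(a) * trace(b a b a) - trace(b a b)  (reduce the a square) = x*z^2 - y*z - x
reduce: trace(a b^2 a b a b) = trace(b) * trace(a b a b a b) - trace(a b a b a)  (reduce the b square) = y*z^3 - x*z^2 - 2*y*z + x
reduce: trace(a b^2 a b a) = trace(a) * trace(b^2 a b a) - trace(b^2 a b)  (reduce the a square) = x*y*z^2 - x^2*z - y^2*z + z
trace(a b a b^2 a b^2) = trace(b) * trace(a b^2 a b a b) - trace(a b^2 a b a)  (reduce the b square) = y^2*z^3 - 2*x*y*z^2 + x^2*z - y^2*z + x*y - z
trace(b a b^2 a b^3 a) = trace(b) * trace(a b a b^2 a b^2) - trace(a b a b^2 a b)  (reduce the b square) = y^3*z^3 - 2*x*y^2*z^2 + x^2*y*z - y^3*z - y*z^3 + x*y^2 + x*z^2 + y*z - x
trace(b a b^2 a b^3 a^-1) = trace(b a b^2 a b^3) * trace(a) - trace(b a b^2 a b^3 a)  (eliminate a^-1) = x*y^4*z^2 - 2*x^2*y^3*z - y^3*z^3 + x^3*y^2 + 2*x^2*y*z + y^3*z + y*z^3 - x^3 - 2*x*y^2 - x*z^2 - y*z + 3*x
trace(b^2 a b^3 a^-2 b a) = trace(b a b^2 a b^3 a^-1) * trace(a) - trace(b a b^2 a b^3)  (eliminate a^-1) = x^2*y^4*z^2 - 2*x^3*y^3*z - x*y^3*z^3 + x^4*y^2 - y^4*z^2 + 2*x^3*y*z + 3*x*y^3*z + x*y*z^3 - x^4 - 3*x^2*y^2 - x^2*z^2 + 2*y^2*z^2 - 4*x*y*z + 4*x^2 + y^2 - 2
so trace(a^-1 b^2 a b^3 a^-2 b) = trace(b^2 a b^3 a^-2 b) * trace(a) - trace(b^2 a b^3 a^-2 b a)  (eliminate a^-1) = x^3*y^5*z - x^4*y^4 - 2*x^2*y^4*z^2 - x*y^5*z + x*y^3*z^3 + x^4*y^2 + x^2*y^4 + 2*x^2*y^2*z^2 + y^4*z^2 - x^3*y*z + x*y^3*z - x*y*z^3 - 2*y^2*z^2 + x*y*z - x^2 - y^2 + 2
reduce: trace(b^2 a b^3 a^-2 b a^-2) = trace(a^-1 b^2 a b^3 a^-2 b) * trace(a) - trace(a^-1 b^2 a b^3 a^-2 b a)  (eliminate a^-1) = x^4*y^5*z - x^5*y^4 - 2*x^3*y^4*z^2 - 2*x^2*y^5*z + x^2*y^3*z^3 + x^5*y^2 + 2*x^3*y^4 + 2*x^3*y^2*z^2 + 2*x*y^4*z^2 - x^4*y*z + 3*x^2*y^3*z - x^2*y*z^3 + y^5*z - 2*x^3*y^2 - x*y^4 - 4*x*y^2*z^2 - 4*y^3*z + 2*x*y^2 + x*z^2 + 3*y*z - x

x^4*y^5*z - x^5*y^4 - 2*x^3*y^4*z^2 - 2*x^2*y^5*z + x^2*y^3*z^3 + x^5*y^2 + 2*x^3*y^4 + 2*x^3*y^2*z^2 + 2*x*y^4*z^2 - x^4*y*z + 3*x^2*y^3*z - x^2*y*z^3 + y^5*z - 2*x^3*y^2 - x*y^4 - 4*x*y^2*z^2 - 4*y^3*z + 2*x*y^2 + x*z^2 + 3*y*z - x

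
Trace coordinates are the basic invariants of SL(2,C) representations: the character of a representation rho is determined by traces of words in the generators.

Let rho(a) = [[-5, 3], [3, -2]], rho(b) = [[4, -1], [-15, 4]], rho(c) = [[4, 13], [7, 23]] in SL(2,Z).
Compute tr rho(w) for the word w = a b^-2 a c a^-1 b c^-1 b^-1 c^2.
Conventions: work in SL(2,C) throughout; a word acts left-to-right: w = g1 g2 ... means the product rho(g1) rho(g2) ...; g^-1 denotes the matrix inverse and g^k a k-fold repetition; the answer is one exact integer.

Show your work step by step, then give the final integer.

772883062

rho(a) = [[-5, 3], [3, -2]]
... * rho(b^-1) = [[4, 1], [15, 4]]  ->  [[25, 7], [-18, -5]]
... * rho(b^-1) = [[4, 1], [15, 4]]  ->  [[205, 53], [-147, -38]]
... * rho(a) = [[-5, 3], [3, -2]]  ->  [[-866, 509], [621, -365]]
... * rho(c) = [[4, 13], [7, 23]]  ->  [[99, 449], [-71, -322]]
... * rho(a^-1) = [[-2, -3], [-3, -5]]  ->  [[-1545, -2542], [1108, 1823]]
... * rho(b) = [[4, -1], [-15, 4]]  ->  [[31950, -8623], [-22913, 6184]]
... * rho(c^-1) = [[23, -13], [-7, 4]]  ->  [[795211, -449842], [-570287, 322605]]
... * rho(b^-1) = [[4, 1], [15, 4]]  ->  [[-3566786, -1004157], [2557927, 720133]]
... * rho(c) = [[4, 13], [7, 23]]  ->  [[-21296243, -69463829], [15272639, 49816110]]
... * rho(c) = [[4, 13], [7, 23]]  ->  [[-571431775, -1874519226], [409803326, 1344314837]]
tr = -571431775 + 1344314837 = 772883062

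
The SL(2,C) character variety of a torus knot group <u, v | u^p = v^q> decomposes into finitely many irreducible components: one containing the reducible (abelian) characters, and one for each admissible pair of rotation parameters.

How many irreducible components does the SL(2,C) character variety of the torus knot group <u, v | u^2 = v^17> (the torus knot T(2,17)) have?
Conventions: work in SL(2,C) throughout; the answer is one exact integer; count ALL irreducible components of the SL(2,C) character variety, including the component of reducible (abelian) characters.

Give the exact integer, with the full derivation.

9

In the torus knot group T(2,17), u^2 = v^17 is central, so an irreducible representation sends it to +I or -I (Schur).
So on each irreducible component the traces are pinned: tr(u) = 2*cos(pi*alpha/2) with 1 <= alpha <= 1, tr(v) = 2*cos(pi*beta/17) with 1 <= beta <= 16.
u^2 = (-1)^alpha I and v^17 = (-1)^beta I must agree, so alpha and beta have equal parity.
count pairs: odd alpha (1 choices) x odd beta (8), plus even alpha (0) x even beta (8): 1*8 + 0*8 = 8.
components with irreducible characters: 8; plus the single component of reducible (abelian) characters: total 9.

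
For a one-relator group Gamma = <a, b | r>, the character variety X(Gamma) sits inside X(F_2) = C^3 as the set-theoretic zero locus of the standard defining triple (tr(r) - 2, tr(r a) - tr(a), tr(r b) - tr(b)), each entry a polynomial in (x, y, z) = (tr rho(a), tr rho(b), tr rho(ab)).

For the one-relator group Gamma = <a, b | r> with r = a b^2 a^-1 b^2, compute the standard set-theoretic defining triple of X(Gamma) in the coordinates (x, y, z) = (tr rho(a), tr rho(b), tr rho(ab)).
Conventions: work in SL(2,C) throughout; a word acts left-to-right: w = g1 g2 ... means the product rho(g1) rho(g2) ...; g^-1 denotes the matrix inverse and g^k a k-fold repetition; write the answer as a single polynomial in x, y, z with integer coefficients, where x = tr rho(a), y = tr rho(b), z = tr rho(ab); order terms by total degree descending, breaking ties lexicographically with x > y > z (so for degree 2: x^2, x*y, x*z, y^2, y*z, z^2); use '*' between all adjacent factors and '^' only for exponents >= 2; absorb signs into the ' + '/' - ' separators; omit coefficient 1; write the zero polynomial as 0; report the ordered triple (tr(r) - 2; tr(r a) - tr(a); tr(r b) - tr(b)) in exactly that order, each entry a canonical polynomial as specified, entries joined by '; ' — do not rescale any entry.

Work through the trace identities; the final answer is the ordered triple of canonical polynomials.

trace(b a b) = trace(b) * trace(a b) - trace(a) = y*z - x
trace(a b^3) = trace(b) * trace(b a b) - trace(b a) = y^2*z - x*y - z
trace(b^2 a b^2) = trace(b) * trace(a b^3) - trace(a b^2) = y^3*z - x*y^2 - 2*y*z + x
trace(a b a b) = trace(a b) * trace(a b) - trace(1)   [split at repeated a] = z^2 - 2
trace(a b a) = trace(a) * trace(b a) - trace(b) = x*z - y
trace(a b^2 a b) = trace(b) * trace(a b a b) - trace(a b a) = y*z^2 - x*z - y
trace(a^2) = trace(a) * trace(a) - trace(1) = x^2 - 2
trace(a b^2 a) = trace(b) * trace(a^2 b) - trace(a^2) = x*y*z - x^2 - y^2 + 2
trace(b^2 a b^2 a) = trace(b) * trace(a b^2 a b) - trace(a b^2 a) = y^2*z^2 - 2*x*y*z + x^2 - 2
trace(a b^2 a^-1 b^2) = trace(b^2 a b^2) * trace(a) - trace(b^2 a b^2 a) = x*y^3*z - x^2*y^2 - y^2*z^2 + 2
trace(b^2) = trace(b) * trace(b) - trace(1)  (reduce the b square) = y^2 - 2
trace(b^3) = trace(b) * trace(b^2) - trace(b)  (reduce the b square) = y^3 - 3*y
trace(b a^2 b^2) = trace(a) * trace(b^3 a) - trace(b^3)  (reduce the a square) = x*y^2*z - x^2*y - y^3 - x*z + 3*y
trace(b^2 a^2 b^2) = trace(b) * trace(b a^2 b^2) - trace(b a^2 b)  (reduce the b square) = x*y^3*z - x^2*y^2 - y^4 - 2*x*y*z + x^2 + 4*y^2 - 2
trace(a^2 b a b) = trace(a) * trace(b a b a) - trace(b a b)  (reduce the a square) = x*z^2 - y*z - x
trace(a^2 b a) = trace(a) * trace(b a^2) - trace(b a)  (reduce the a square) = x^2*z - x*y - z
trace(a b^2 a^2 b) = trace(b) * trace(a^2 b a b) - trace(a^2 b a)  (reduce the b square) = x*y*z^2 - x^2*z - y^2*z + z
trace(a b^2 a^2) = trace(a) * trace(a b^2 a) - trace(a b^2)  (reduce the a square) = x^2*y*z - x^3 - x*y^2 - y*z + 3*x
trace(b^2 a^2 b^2 a) = trace(b) * trace(a b^2 a^2 b) - trace(a b^2 a^2)  (reduce the b square) = x*y^2*z^2 - 2*x^2*y*z - y^3*z + x^3 + x*y^2 + 2*y*z - 3*x
trace(a b^2 a^-1 b^2 a) = trace(b^2 a^2 b^2) * trace(a) - trace(b^2 a^2 b^2 a)  (eliminate a^-1) = x^2*y^3*z - x^3*y^2 - x*y^4 - x*y^2*z^2 + y^3*z + 3*x*y^2 - 2*y*z + x
trace(b^3 a b^2) = trace(b) * trace(b^2 a b^2) - trace(b^2 a b)  (reduce the b square) = y^4*z - x*y^3 - 3*y^2*z + 2*x*y + z
trace(b^3 a b^2 a) = trace(b) * trace(b a b^2 a b) - trace(b a b^2 a)  (reduce the b square) = y^3*z^2 - 2*x*y^2*z + x^2*y - y*z^2 + x*z - y
trace(a b^2 a^-1 b^3) = trace(b^3 a b^2) * trace(a) - trace(b^3 a b^2 a)  (eliminate a^-1) = x*y^4*z - x^2*y^3 - y^3*z^2 - x*y^2*z + x^2*y + y*z^2 + y
assemble the triple (trace(r) - 2; trace(r a) - x; trace(r b) - y)

x*y^3*z - x^2*y^2 - y^2*z^2; x^2*y^3*z - x^3*y^2 - x*y^4 - x*y^2*z^2 + y^3*z + 3*x*y^2 - 2*y*z; x*y^4*z - x^2*y^3 - y^3*z^2 - x*y^2*z + x^2*y + y*z^2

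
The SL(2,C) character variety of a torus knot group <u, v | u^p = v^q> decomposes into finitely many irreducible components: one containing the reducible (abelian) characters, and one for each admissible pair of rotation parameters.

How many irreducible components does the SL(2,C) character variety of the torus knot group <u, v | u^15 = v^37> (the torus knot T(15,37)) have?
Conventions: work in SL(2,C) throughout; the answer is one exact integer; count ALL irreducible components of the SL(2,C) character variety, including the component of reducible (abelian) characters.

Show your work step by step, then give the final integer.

Gamma = < u, v | u^15 = v^37 > (torus knot T(15,37)); the central element u^15 = v^37 acts as +I or -I in any irreducible SL(2,C) representation.
So on each irreducible component the traces are pinned: tr(u) = 2*cos(pi*alpha/15) with 1 <= alpha <= 14, tr(v) = 2*cos(pi*beta/37) with 1 <= beta <= 36.
The two central values (-1)^alpha I and (-1)^beta I must be the same matrix, so alpha and beta share a parity.
count pairs: odd alpha (7 choices) x odd beta (18), plus even alpha (7) x even beta (18): 7*18 + 7*18 = 252.
Total: 252 irreducible-character components + 1 reducible (abelian) component = 253.

253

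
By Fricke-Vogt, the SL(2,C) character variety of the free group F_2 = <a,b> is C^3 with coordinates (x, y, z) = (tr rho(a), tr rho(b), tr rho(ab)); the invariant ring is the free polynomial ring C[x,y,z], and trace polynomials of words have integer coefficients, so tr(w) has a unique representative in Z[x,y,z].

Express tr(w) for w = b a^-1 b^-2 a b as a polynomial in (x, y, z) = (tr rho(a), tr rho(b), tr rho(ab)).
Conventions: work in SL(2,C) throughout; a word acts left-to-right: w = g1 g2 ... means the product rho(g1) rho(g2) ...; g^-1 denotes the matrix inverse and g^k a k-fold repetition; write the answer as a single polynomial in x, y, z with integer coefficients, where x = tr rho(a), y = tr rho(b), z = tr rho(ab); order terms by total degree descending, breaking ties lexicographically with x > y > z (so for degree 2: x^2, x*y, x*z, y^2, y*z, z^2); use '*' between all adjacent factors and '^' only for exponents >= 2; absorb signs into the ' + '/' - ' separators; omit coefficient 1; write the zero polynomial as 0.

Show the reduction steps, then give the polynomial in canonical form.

-x*y^3*z + x^2*y^2 + y^4 + y^2*z^2 - 4*y^2 + 2

trace(a^2 b) = trace(a) * trace(b a) - trace(b)  (reduce the a square) = x*z - y
trace(a^2) = trace(a) * trace(a) - trace(1)  (reduce the a square) = x^2 - 2
trace(a b^2 a) = trace(b) * trace(a^2 b) - trace(a^2)  (reduce the b square) = x*y*z - x^2 - y^2 + 2
trace(a b a b) = trace(b a) * trace(b a) - trace(1)  (split on b) = z^2 - 2
trace(a b^2 a b) = trace(b) * trace(a b a b) - trace(a b a)  (reduce the b square) = y*z^2 - x*z - y
use: trace(b^-1 a b^2 a) = trace(a b^2 a) * trace(b) - trace(a b^2 a b)  (eliminate b^-1) = x*y^2*z - x^2*y - y^3 - y*z^2 + x*z + 3*y
trace(a b^2 a^-1 b^-1) = trace(b^-1 a b^2) * trace(a) - trace(b^-1 a b^2 a)  (eliminate a^-1) = -x*y^2*z + x^2*y + y^3 + y*z^2 - 3*y
trace(b^2) = trace(b) * trace(b) - trace(1)  (reduce the b square) = y^2 - 2
trace(b a^-1 b^-2 a b) = trace(a b^2 a^-1 b^-1) * trace(b) - trace(a b^2 a^-1)  (eliminate b^-1) = -x*y^3*z + x^2*y^2 + y^4 + y^2*z^2 - 4*y^2 + 2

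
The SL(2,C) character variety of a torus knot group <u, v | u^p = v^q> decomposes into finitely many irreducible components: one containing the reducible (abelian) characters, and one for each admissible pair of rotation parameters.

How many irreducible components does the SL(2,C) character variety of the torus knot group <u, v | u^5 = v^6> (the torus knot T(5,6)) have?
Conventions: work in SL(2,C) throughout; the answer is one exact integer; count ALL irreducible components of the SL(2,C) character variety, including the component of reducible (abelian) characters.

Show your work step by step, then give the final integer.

In the torus knot group T(5,6), u^5 = v^6 is central, so an irreducible representation sends it to +I or -I (Schur).
This locks tr(u) to 2*cos(pi*alpha/5), alpha in 1..4, and tr(v) to 2*cos(pi*beta/6), beta in 1..5, on each component of irreducible characters.
The two central values (-1)^alpha I and (-1)^beta I must be the same matrix, so alpha and beta share a parity.
count pairs: odd alpha (2 choices) x odd beta (3), plus even alpha (2) x even beta (2): 2*3 + 2*2 = 10.
components with irreducible characters: 10; plus the single component of reducible (abelian) characters: total 11.

11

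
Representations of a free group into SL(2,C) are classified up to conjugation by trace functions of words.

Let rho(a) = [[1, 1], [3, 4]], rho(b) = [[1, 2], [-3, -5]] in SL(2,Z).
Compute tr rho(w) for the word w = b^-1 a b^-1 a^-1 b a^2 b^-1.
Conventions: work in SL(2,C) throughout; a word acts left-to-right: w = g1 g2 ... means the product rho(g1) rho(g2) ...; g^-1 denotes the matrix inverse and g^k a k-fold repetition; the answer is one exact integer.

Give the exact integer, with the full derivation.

-1471

rho(b^-1) = [[-5, -2], [3, 1]]
... * rho(a) = [[1, 1], [3, 4]]  ->  [[-11, -13], [6, 7]]
... * rho(b^-1) = [[-5, -2], [3, 1]]  ->  [[16, 9], [-9, -5]]
... * rho(a^-1) = [[4, -1], [-3, 1]]  ->  [[37, -7], [-21, 4]]
... * rho(b) = [[1, 2], [-3, -5]]  ->  [[58, 109], [-33, -62]]
... * rho(a) = [[1, 1], [3, 4]]  ->  [[385, 494], [-219, -281]]
... * rho(a) = [[1, 1], [3, 4]]  ->  [[1867, 2361], [-1062, -1343]]
... * rho(b^-1) = [[-5, -2], [3, 1]]  ->  [[-2252, -1373], [1281, 781]]
tr = -2252 + 781 = -1471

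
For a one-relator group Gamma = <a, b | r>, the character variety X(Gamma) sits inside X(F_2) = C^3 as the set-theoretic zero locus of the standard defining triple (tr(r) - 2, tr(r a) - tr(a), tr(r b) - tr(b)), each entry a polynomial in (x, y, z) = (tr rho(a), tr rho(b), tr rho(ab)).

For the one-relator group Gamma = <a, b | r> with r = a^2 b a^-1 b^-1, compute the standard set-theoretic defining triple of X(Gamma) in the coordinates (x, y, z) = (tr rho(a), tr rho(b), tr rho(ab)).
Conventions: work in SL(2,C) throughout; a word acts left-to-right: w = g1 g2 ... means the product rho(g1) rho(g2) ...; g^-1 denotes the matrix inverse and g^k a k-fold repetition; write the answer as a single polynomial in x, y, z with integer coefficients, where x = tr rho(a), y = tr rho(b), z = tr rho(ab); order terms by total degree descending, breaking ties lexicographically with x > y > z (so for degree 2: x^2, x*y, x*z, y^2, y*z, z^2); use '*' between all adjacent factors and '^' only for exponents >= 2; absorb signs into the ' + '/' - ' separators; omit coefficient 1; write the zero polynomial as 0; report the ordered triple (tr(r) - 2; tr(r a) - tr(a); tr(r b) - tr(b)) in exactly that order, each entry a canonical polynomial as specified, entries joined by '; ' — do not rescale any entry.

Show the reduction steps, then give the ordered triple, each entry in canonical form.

and tr(a^2) = tr(a)*tr(a) - tr(1)   [square of a] = x^2 - 2
next, tr(a b a) = tr(a)*tr(b a) - tr(b)   [square of a] = x*z - y
tr(a^2 b a) = tr(a)*tr(a b a) - tr(a b)   [square of a] = x^2*z - x*y - z
next, tr(b a b a) = tr(b a)*tr(b a) - tr(1)   [split at a repeated b] = z^2 - 2
next, tr(b a b) = tr(b)*tr(a b) - tr(a)   [square of b] = y*z - x
next, tr(a^2 b a b) = tr(a)*tr(b a b a) - tr(b a b)   [square of a] = x*z^2 - y*z - x
tr(b^-1 a^2 b a) = tr(a^2 b a)*tr(b) - tr(a^2 b a b)   [inverse elimination on b] = x^2*y*z - x*y^2 - x*z^2 + x
and tr(a^2 b a^-1 b^-1) = tr(b^-1 a^2 b)*tr(a) - tr(b^-1 a^2 b a)   [inverse elimination on a] = -x^2*y*z + x^3 + x*y^2 + x*z^2 - 3*x
next, tr(b^2 a^2) = tr(b)*tr(a^2 b) - tr(a^2)   [square of b] = x*y*z - x^2 - y^2 + 2
next, tr(b a^3 b) = tr(a)*tr(b^2 a^2) - tr(b^2 a)   [square of a] = x^2*y*z - x^3 - x*y^2 - y*z + 3*x
tr(b a^3 b a) = tr(a)*tr(b a b a^2) - tr(b a b a)   [square of a] = x^2*z^2 - x*y*z - x^2 - z^2 + 2
and tr(a^3 b a^-1 b) = tr(b a^3 b)*tr(a) - tr(b a^3 b a)   [inverse elimination on a] = x^3*y*z - x^4 - x^2*y^2 - x^2*z^2 + 4*x^2 + z^2 - 2
and tr(a^2 b a^-1 b^-1 a) = tr(a^3 b a^-1)*tr(b) - tr(a^3 b a^-1 b)   [inverse elimination on b] = -x^3*y*z + x^4 + x^2*y^2 + x^2*z^2 + x*y*z - 4*x^2 - y^2 - z^2 + 2
assemble the triple (tr(r) - 2; tr(r a) - x; tr(r b) - y)

-x^2*y*z + x^3 + x*y^2 + x*z^2 - 3*x - 2; -x^3*y*z + x^4 + x^2*y^2 + x^2*z^2 + x*y*z - 4*x^2 - y^2 - z^2 - x + 2; -y + z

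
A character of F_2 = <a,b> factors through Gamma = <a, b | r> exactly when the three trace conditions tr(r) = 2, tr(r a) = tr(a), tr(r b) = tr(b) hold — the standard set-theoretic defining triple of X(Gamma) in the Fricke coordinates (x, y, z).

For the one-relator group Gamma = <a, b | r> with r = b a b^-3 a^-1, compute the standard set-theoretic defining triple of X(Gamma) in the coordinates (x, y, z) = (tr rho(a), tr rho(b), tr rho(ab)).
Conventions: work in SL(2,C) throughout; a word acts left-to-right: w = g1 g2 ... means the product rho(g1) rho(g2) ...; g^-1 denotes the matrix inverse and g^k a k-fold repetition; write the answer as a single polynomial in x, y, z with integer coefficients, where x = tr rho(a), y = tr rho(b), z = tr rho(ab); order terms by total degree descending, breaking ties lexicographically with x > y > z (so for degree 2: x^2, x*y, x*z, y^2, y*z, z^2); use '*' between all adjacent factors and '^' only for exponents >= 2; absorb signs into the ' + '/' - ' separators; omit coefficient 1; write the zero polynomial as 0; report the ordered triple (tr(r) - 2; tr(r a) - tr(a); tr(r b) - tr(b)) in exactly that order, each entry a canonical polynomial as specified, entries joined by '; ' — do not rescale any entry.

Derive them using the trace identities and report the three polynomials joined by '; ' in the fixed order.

-x*y^3*z + x^2*y^2 + y^4 + y^2*z^2 + x*y*z - x^2 - 4*y^2 - z^2; x*y^2 - y*z - 2*x; -x*y^4*z + x^2*y^3 + y^5 + y^3*z^2 + x*y^2*z - x^2*y - 5*y^3 - y*z^2 + 4*y

so tr(a b a) = tr(a)*tr(b a) - tr(b) = x*z - y
tr(a b a b) = tr(a b)*tr(a b) - tr(1)   [split at repeated a] = z^2 - 2
tr(b a b^-1 a) = tr(a b a)*tr(b) - tr(a b a b) = x*y*z - y^2 - z^2 + 2
tr(b^-1 a^-1 b a) = tr(b a b^-1)*tr(a) - tr(b a b^-1 a) = -x*y*z + x^2 + y^2 + z^2 - 2
tr(b^-1 a^-1 b a b^-1) = tr(b^-1 a^-1 b a)*tr(b) - tr(b^-1 a^-1 b a b) = -x*y^2*z + x^2*y + y^3 + y*z^2 - 3*y
so tr(b a b^-3 a^-1) = tr(b^-1 a^-1 b a b^-1)*tr(b) - tr(b^-1 a^-1 b a) = -x*y^3*z + x^2*y^2 + y^4 + y^2*z^2 + x*y*z - x^2 - 4*y^2 - z^2 + 2
tr(a b^-1) = tr(a)*tr(b) - tr(a b)  (eliminate b^-1) = x*y - z
tr(a b^-2) = tr(a b^-1)*tr(b) - tr(a)  (eliminate b^-1) = x*y^2 - y*z - x
reduce: tr(b^2 a) = tr(b)*tr(a b) - tr(a) = y*z - x
tr(b^2) = tr(b)*tr(b) - tr(1) = y^2 - 2
tr(a b^2 a) = tr(a)*tr(b^2 a) - tr(b^2) = x*y*z - x^2 - y^2 + 2
tr(a b^2 a b) = tr(b)*tr(a b a b) - tr(a b a) = y*z^2 - x*z - y
tr(b^-1 a b^2 a) = tr(a b^2 a)*tr(b) - tr(a b^2 a b) = x*y^2*z - x^2*y - y^3 - y*z^2 + x*z + 3*y
tr(b^2 a b^-2 a) = tr(b^-1 a b^2 a)*tr(b) - tr(b^-1 a b^2 a b) = x*y^3*z - x^2*y^2 - y^4 - y^2*z^2 + x^2 + 4*y^2 - 2
reduce: tr(b^-2 a^-1 b^2 a) = tr(b^2 a b^-2)*tr(a) - tr(b^2 a b^-2 a) = -x*y^3*z + x^2*y^2 + y^4 + y^2*z^2 - 4*y^2 + 2
tr(b^2 a b) = tr(b)*tr(a b^2) - tr(a b) = y^2*z - x*y - z
tr(a^-1 b^2 a b) = tr(b^2 a b)*tr(a) - tr(b^2 a b a) = x*y^2*z - x^2*y - y*z^2 + y
reduce: tr(b^-1 a^-1 b^2 a) = tr(a^-1 b^2 a)*tr(b) - tr(a^-1 b^2 a b) = -x*y^2*z + x^2*y + y^3 + y*z^2 - 3*y
tr(b a b^-3 a^-1 b) = tr(b^-2 a^-1 b^2 a)*tr(b) - tr(b^-2 a^-1 b^2 a b) = -x*y^4*z + x^2*y^3 + y^5 + y^3*z^2 + x*y^2*z - x^2*y - 5*y^3 - y*z^2 + 5*y
assemble the triple (tr(r) - 2; tr(r a) - x; tr(r b) - y)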